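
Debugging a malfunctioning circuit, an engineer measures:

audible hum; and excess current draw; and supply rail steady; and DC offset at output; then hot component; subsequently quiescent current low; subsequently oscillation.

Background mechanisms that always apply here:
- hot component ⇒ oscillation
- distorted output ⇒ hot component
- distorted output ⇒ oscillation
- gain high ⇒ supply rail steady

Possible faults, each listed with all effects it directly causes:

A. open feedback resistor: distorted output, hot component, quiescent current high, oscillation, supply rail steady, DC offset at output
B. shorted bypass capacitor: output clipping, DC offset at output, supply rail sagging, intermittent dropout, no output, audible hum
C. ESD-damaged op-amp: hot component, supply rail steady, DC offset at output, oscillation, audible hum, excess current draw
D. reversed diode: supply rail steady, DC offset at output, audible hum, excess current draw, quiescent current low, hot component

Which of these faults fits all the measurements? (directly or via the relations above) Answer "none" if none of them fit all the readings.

D

Per-candidate check:
(A) open feedback resistor — fails on audible hum, excess current draw, quiescent current low (predicts quiescent current high, not quiescent current low)
(B) shorted bypass capacitor — fails on excess current draw, supply rail steady, hot component, quiescent current low, oscillation (predicts supply rail sagging, not supply rail steady)
(C) ESD-damaged op-amp — audible hum yes; excess current draw yes; supply rail steady yes; DC offset at output yes; hot component yes; quiescent current low NO; oscillation yes
(D) reversed diode — accounts for every observation (oscillation by hot component → oscillation)
(D) is the only candidate with no mismatches.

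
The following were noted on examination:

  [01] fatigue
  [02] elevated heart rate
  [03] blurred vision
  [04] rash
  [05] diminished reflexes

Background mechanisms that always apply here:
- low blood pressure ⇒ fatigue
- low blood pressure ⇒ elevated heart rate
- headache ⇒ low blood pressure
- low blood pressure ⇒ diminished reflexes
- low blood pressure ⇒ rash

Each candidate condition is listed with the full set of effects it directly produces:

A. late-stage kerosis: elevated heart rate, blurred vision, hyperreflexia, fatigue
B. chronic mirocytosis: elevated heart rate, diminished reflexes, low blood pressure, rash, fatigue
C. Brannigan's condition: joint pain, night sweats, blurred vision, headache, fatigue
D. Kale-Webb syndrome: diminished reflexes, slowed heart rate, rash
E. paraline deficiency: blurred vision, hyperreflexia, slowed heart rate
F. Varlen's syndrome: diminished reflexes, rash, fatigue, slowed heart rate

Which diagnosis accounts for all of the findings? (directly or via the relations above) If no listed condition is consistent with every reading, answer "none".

Per-candidate check:
(A) late-stage kerosis — fails on rash, diminished reflexes (predicts hyperreflexia, not diminished reflexes)
(B) chronic mirocytosis — does not account for blurred vision
(C) Brannigan's condition — fatigue ✓; elevated heart rate ✓ (through headache → low blood pressure → elevated heart rate); blurred vision ✓; rash ✓ (through headache → low blood pressure → rash); diminished reflexes ✓ (through headache → low blood pressure → diminished reflexes)
(D) Kale-Webb syndrome — fatigue ✗; elevated heart rate ✗; blurred vision ✗; rash ✓; diminished reflexes ✓
(E) paraline deficiency — fatigue ✗; elevated heart rate ✗; blurred vision ✓; rash ✗; diminished reflexes ✗
(F) Varlen's syndrome — fails on elevated heart rate, blurred vision (predicts slowed heart rate, not elevated heart rate)
Only (C) is consistent with every observation.

C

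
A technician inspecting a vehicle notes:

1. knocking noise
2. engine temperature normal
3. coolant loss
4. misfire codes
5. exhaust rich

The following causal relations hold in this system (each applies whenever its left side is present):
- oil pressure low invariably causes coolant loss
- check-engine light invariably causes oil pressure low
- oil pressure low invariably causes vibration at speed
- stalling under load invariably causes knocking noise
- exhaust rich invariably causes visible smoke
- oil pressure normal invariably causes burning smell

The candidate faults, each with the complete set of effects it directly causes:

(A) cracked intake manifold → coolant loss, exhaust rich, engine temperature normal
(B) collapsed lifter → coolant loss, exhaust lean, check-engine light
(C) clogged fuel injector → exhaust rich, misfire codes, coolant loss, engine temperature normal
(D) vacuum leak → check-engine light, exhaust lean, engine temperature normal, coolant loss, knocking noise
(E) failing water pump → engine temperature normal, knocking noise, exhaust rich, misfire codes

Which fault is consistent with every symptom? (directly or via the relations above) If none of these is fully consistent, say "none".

For each candidate, compare predicted effects to what was observed:
(A) cracked intake manifold — does not account for knocking noise, misfire codes
(B) collapsed lifter — fails on knocking noise, engine temperature normal, misfire codes, exhaust rich (predicts exhaust lean, not exhaust rich)
(C) clogged fuel injector — does not account for knocking noise
(D) vacuum leak — fails on misfire codes, exhaust rich (predicts exhaust lean, not exhaust rich)
(E) failing water pump — knocking noise yes; engine temperature normal yes; coolant loss NO; misfire codes yes; exhaust rich yes
Every candidate fails on at least one observation.

none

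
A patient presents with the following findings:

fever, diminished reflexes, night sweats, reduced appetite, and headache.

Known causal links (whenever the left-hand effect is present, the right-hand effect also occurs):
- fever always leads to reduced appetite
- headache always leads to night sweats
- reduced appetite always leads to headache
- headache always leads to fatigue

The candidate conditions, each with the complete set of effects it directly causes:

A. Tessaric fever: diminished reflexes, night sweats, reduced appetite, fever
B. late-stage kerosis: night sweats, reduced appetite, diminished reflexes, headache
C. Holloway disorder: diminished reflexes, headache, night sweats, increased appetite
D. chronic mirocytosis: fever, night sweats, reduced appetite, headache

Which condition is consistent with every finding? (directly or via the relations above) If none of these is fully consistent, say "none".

A

Testing each hypothesis:
(A) Tessaric fever — accounts for every observation (headache via reduced appetite → headache)
(B) late-stage kerosis — does not account for fever
(C) Holloway disorder — fails on fever, reduced appetite (predicts increased appetite, not reduced appetite)
(D) chronic mirocytosis — does not account for diminished reflexes
(A) is the only candidate with no mismatches.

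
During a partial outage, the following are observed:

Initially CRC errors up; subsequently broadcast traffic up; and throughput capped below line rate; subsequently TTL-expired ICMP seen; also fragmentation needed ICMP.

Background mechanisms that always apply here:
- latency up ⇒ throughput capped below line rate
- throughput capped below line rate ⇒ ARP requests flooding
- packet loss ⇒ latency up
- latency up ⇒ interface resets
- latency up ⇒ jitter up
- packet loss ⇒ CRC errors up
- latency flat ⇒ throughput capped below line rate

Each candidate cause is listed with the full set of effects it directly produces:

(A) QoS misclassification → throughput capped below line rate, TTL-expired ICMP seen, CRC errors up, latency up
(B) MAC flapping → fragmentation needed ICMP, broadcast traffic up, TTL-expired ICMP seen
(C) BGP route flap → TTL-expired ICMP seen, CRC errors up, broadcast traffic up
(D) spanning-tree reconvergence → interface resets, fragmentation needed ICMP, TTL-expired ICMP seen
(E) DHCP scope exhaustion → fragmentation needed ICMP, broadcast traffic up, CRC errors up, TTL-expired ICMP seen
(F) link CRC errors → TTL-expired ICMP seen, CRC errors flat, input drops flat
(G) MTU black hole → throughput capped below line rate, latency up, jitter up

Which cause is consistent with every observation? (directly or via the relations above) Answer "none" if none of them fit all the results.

none

Testing each hypothesis:
(A) QoS misclassification — CRC errors up ✓; broadcast traffic up ✗; throughput capped below line rate ✓; TTL-expired ICMP seen ✓; fragmentation needed ICMP ✗
(B) MAC flapping — CRC errors up ✗; broadcast traffic up ✓; throughput capped below line rate ✗; TTL-expired ICMP seen ✓; fragmentation needed ICMP ✓
(C) BGP route flap — CRC errors up ✓; broadcast traffic up ✓; throughput capped below line rate ✗; TTL-expired ICMP seen ✓; fragmentation needed ICMP ✗
(D) spanning-tree reconvergence — CRC errors up ✗; broadcast traffic up ✗; throughput capped below line rate ✗; TTL-expired ICMP seen ✓; fragmentation needed ICMP ✓
(E) DHCP scope exhaustion — does not account for throughput capped below line rate
(F) link CRC errors — CRC errors up ✗; broadcast traffic up ✗; throughput capped below line rate ✗; TTL-expired ICMP seen ✓; fragmentation needed ICMP ✗
(G) MTU black hole — does not account for CRC errors up, broadcast traffic up, TTL-expired ICMP seen, fragmentation needed ICMP
None of the listed candidates fits everything.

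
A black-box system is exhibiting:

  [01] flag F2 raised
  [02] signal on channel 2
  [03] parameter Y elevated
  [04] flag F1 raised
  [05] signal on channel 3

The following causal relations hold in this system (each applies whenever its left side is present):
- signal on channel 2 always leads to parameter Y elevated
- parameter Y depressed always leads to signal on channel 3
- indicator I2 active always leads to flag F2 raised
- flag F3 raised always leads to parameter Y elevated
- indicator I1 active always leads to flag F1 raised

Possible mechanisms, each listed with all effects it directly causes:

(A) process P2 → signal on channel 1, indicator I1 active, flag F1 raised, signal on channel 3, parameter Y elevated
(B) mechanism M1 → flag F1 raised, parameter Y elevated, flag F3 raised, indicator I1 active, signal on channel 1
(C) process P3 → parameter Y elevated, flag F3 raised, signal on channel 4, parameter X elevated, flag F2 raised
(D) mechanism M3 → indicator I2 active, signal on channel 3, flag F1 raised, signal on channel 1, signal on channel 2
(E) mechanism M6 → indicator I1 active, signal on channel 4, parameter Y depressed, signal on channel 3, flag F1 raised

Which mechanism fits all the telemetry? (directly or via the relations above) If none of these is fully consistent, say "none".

D

Testing each hypothesis:
(A) process P2 — flag F2 raised miss; signal on channel 2 miss; parameter Y elevated match; flag F1 raised match; signal on channel 3 match
(B) mechanism M1 — does not account for flag F2 raised, signal on channel 2, signal on channel 3
(C) process P3 — does not account for signal on channel 2, flag F1 raised, signal on channel 3
(D) mechanism M3 — flag F2 raised match (via indicator I2 active → flag F2 raised); signal on channel 2 match; parameter Y elevated match (via signal on channel 2 → parameter Y elevated); flag F1 raised match; signal on channel 3 match
(E) mechanism M6 — flag F2 raised miss; signal on channel 2 miss; parameter Y elevated miss; flag F1 raised match; signal on channel 3 match
(D) alone accounts for all the evidence.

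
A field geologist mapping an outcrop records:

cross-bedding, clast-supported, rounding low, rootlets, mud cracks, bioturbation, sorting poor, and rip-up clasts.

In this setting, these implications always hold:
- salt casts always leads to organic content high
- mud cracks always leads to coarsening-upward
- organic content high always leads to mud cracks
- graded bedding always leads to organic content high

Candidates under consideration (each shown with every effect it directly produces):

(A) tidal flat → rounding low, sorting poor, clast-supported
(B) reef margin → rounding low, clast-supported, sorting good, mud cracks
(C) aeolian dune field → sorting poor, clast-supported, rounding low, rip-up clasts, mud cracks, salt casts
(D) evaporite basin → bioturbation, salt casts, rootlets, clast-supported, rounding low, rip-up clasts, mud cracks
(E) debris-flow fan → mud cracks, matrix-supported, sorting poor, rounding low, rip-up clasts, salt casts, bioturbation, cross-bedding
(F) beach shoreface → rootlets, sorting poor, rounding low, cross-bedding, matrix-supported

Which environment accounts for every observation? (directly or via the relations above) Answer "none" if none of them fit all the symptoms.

Checking each candidate against the observations:
(A) tidal flat — does not account for cross-bedding, rootlets, mud cracks, bioturbation, rip-up clasts
(B) reef margin — cross-bedding ✗; clast-supported ✓; rounding low ✓; rootlets ✗; mud cracks ✓; bioturbation ✗; sorting poor ✗; rip-up clasts ✗
(C) aeolian dune field — does not account for cross-bedding, rootlets, bioturbation
(D) evaporite basin — cross-bedding ✗; clast-supported ✓; rounding low ✓; rootlets ✓; mud cracks ✓; bioturbation ✓; sorting poor ✗; rip-up clasts ✓
(E) debris-flow fan — cross-bedding ✓; clast-supported ✗; rounding low ✓; rootlets ✗; mud cracks ✓; bioturbation ✓; sorting poor ✓; rip-up clasts ✓
(F) beach shoreface — cross-bedding ✓; clast-supported ✗; rounding low ✓; rootlets ✓; mud cracks ✗; bioturbation ✗; sorting poor ✓; rip-up clasts ✗
No candidate is consistent with all observations.

none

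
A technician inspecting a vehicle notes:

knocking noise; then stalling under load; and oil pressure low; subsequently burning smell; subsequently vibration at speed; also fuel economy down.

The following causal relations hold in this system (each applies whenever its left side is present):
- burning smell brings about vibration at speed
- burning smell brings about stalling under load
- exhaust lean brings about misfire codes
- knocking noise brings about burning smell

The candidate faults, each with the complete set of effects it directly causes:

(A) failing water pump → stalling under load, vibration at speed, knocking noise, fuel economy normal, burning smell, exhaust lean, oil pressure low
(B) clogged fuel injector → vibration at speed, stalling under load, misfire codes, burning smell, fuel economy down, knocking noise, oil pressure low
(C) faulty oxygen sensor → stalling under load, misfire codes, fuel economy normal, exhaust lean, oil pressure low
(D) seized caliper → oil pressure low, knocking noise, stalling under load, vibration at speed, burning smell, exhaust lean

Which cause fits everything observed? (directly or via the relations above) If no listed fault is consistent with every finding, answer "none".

B

Checking each candidate against the observations:
(A) failing water pump — fails on fuel economy down (predicts fuel economy normal, not fuel economy down)
(B) clogged fuel injector — accounts for every observation
(C) faulty oxygen sensor — fails on knocking noise, burning smell, vibration at speed, fuel economy down (predicts fuel economy normal, not fuel economy down)
(D) seized caliper — knocking noise +; stalling under load +; oil pressure low +; burning smell +; vibration at speed +; fuel economy down -
(B) is the only candidate with no mismatches.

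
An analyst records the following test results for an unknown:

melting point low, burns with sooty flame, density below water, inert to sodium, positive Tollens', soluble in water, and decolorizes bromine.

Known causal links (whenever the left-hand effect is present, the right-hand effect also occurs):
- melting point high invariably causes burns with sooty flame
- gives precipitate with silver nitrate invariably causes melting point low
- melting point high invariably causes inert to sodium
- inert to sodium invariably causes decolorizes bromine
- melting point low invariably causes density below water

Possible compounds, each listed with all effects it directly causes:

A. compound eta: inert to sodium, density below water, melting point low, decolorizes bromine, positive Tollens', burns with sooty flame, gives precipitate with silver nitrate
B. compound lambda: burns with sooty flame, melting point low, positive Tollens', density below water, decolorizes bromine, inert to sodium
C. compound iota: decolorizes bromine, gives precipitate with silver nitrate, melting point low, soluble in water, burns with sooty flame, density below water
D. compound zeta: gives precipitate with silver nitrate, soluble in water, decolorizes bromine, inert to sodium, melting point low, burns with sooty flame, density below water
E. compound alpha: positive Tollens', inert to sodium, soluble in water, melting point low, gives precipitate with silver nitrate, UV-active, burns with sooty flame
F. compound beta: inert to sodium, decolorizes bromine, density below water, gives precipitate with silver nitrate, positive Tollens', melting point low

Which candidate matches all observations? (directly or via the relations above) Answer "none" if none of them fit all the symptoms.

Checking each candidate against the observations:
(A) compound eta — melting point low match; burns with sooty flame match; density below water match; inert to sodium match; positive Tollens' match; soluble in water miss; decolorizes bromine match
(B) compound lambda — melting point low match; burns with sooty flame match; density below water match; inert to sodium match; positive Tollens' match; soluble in water miss; decolorizes bromine match
(C) compound iota — melting point low match; burns with sooty flame match; density below water match; inert to sodium miss; positive Tollens' miss; soluble in water match; decolorizes bromine match
(D) compound zeta — does not account for positive Tollens'
(E) compound alpha — melting point low match; burns with sooty flame match; density below water match (via melting point low → density below water); inert to sodium match; positive Tollens' match; soluble in water match; decolorizes bromine match (via inert to sodium → decolorizes bromine)
(F) compound beta — melting point low match; burns with sooty flame miss; density below water match; inert to sodium match; positive Tollens' match; soluble in water miss; decolorizes bromine match
(E) is the only candidate with no mismatches.

E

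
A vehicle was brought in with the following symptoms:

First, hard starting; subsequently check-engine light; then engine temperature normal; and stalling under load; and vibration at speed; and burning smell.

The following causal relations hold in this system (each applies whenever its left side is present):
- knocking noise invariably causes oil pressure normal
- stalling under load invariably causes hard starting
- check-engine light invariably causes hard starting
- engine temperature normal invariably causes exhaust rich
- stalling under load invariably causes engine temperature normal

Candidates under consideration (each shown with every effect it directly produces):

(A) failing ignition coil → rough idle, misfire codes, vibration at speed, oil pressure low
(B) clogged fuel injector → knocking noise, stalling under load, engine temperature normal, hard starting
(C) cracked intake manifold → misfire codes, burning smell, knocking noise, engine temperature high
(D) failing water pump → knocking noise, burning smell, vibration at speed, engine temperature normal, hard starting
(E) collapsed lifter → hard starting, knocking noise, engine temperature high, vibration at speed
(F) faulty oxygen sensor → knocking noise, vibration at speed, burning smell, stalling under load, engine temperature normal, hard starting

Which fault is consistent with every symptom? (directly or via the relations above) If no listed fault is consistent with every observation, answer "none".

none

Per-candidate check:
(A) failing ignition coil — does not account for hard starting, check-engine light, engine temperature normal, stalling under load, burning smell
(B) clogged fuel injector — hard starting +; check-engine light -; engine temperature normal +; stalling under load +; vibration at speed -; burning smell -
(C) cracked intake manifold — hard starting -; check-engine light -; engine temperature normal -; stalling under load -; vibration at speed -; burning smell +
(D) failing water pump — hard starting +; check-engine light -; engine temperature normal +; stalling under load -; vibration at speed +; burning smell +
(E) collapsed lifter — hard starting +; check-engine light -; engine temperature normal -; stalling under load -; vibration at speed +; burning smell -
(F) faulty oxygen sensor — does not account for check-engine light
No candidate is consistent with all observations.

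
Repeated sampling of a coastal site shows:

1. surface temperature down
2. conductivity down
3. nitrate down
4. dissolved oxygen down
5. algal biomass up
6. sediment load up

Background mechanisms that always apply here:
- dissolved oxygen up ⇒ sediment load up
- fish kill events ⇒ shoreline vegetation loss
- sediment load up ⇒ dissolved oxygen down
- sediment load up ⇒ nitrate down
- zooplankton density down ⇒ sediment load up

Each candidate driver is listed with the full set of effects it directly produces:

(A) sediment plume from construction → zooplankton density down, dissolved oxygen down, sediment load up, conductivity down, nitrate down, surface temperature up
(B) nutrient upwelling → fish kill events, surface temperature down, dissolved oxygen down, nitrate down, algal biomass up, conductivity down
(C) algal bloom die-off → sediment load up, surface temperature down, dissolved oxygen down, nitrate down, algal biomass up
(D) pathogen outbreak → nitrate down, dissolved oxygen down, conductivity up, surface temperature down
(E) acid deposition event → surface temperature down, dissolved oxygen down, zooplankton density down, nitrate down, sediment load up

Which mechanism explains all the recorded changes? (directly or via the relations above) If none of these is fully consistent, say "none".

none

Checking each candidate against the observations:
(A) sediment plume from construction — surface temperature down miss; conductivity down match; nitrate down match; dissolved oxygen down match; algal biomass up miss; sediment load up match
(B) nutrient upwelling — does not account for sediment load up
(C) algal bloom die-off — does not account for conductivity down
(D) pathogen outbreak — surface temperature down match; conductivity down miss; nitrate down match; dissolved oxygen down match; algal biomass up miss; sediment load up miss
(E) acid deposition event — does not account for conductivity down, algal biomass up
None of the listed candidates fits everything.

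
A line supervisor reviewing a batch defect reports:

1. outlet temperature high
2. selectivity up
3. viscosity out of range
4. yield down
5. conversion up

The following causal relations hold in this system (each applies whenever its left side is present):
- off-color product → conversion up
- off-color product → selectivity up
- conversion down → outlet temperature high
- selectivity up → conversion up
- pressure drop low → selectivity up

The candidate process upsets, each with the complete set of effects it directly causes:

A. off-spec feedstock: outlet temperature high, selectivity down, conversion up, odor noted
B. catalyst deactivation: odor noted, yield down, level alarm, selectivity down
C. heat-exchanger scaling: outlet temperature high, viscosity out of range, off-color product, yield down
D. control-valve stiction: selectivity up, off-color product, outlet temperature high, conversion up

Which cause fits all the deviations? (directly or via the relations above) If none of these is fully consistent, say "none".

Checking each candidate against the observations:
(A) off-spec feedstock — outlet temperature high match; selectivity up miss; viscosity out of range miss; yield down miss; conversion up match
(B) catalyst deactivation — outlet temperature high miss; selectivity up miss; viscosity out of range miss; yield down match; conversion up miss
(C) heat-exchanger scaling — outlet temperature high match; selectivity up match (via off-color product → selectivity up); viscosity out of range match; yield down match; conversion up match (via off-color product → conversion up)
(D) control-valve stiction — outlet temperature high match; selectivity up match; viscosity out of range miss; yield down miss; conversion up match
(C) is the only candidate with no mismatches.

C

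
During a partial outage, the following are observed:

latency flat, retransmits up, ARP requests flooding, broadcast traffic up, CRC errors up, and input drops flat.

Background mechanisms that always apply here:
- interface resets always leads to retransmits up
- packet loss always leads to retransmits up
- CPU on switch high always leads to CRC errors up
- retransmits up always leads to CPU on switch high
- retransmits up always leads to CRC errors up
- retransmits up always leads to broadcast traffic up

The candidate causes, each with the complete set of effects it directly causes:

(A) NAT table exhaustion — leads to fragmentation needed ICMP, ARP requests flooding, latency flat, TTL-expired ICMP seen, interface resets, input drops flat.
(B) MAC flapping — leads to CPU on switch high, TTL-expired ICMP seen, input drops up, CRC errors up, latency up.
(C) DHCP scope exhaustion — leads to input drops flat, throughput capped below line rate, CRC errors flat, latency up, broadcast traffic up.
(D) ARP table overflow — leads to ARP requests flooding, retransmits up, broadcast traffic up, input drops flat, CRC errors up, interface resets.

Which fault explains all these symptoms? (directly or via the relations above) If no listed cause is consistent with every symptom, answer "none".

Testing each hypothesis:
(A) NAT table exhaustion — latency flat ✓; retransmits up ✓ (through interface resets → retransmits up); ARP requests flooding ✓; broadcast traffic up ✓ (through interface resets → retransmits up → broadcast traffic up); CRC errors up ✓ (through interface resets → retransmits up → CRC errors up); input drops flat ✓
(B) MAC flapping — latency flat ✗; retransmits up ✗; ARP requests flooding ✗; broadcast traffic up ✗; CRC errors up ✓; input drops flat ✗
(C) DHCP scope exhaustion — latency flat ✗; retransmits up ✗; ARP requests flooding ✗; broadcast traffic up ✓; CRC errors up ✗; input drops flat ✓
(D) ARP table overflow — does not account for latency flat
(A) alone accounts for all the evidence.

A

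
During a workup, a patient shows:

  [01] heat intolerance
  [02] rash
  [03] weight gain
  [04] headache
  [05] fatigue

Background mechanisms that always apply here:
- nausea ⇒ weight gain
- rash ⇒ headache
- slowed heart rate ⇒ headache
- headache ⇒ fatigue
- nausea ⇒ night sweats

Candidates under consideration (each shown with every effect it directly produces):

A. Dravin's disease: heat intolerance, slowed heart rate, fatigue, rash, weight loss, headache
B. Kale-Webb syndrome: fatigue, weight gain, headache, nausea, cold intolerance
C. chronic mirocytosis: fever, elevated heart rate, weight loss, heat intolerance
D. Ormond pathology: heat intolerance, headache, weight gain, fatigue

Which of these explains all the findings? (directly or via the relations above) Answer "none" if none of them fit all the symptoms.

Checking each candidate against the observations:
(A) Dravin's disease — heat intolerance match; rash match; weight gain miss; headache match; fatigue match
(B) Kale-Webb syndrome — heat intolerance miss; rash miss; weight gain match; headache match; fatigue match
(C) chronic mirocytosis — heat intolerance match; rash miss; weight gain miss; headache miss; fatigue miss
(D) Ormond pathology — heat intolerance match; rash miss; weight gain match; headache match; fatigue match
Every candidate fails on at least one observation.

none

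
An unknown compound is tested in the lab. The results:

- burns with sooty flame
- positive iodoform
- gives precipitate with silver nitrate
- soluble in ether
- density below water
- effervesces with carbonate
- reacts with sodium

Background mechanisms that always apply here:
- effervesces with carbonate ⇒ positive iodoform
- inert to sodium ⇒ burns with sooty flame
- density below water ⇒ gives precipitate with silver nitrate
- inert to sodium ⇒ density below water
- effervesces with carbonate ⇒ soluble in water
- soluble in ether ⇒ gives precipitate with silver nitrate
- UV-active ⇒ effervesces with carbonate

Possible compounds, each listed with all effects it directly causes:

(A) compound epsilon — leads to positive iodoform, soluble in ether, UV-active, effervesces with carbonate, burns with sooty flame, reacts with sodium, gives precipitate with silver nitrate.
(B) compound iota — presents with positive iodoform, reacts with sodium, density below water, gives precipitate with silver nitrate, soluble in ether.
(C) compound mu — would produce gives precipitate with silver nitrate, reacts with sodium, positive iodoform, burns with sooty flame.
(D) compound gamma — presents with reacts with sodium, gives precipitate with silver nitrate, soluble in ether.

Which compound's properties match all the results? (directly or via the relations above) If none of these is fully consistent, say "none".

none

Per-candidate check:
(A) compound epsilon — does not account for density below water
(B) compound iota — does not account for burns with sooty flame, effervesces with carbonate
(C) compound mu — does not account for soluble in ether, density below water, effervesces with carbonate
(D) compound gamma — burns with sooty flame ✗; positive iodoform ✗; gives precipitate with silver nitrate ✓; soluble in ether ✓; density below water ✗; effervesces with carbonate ✗; reacts with sodium ✓
None of the listed candidates fits everything.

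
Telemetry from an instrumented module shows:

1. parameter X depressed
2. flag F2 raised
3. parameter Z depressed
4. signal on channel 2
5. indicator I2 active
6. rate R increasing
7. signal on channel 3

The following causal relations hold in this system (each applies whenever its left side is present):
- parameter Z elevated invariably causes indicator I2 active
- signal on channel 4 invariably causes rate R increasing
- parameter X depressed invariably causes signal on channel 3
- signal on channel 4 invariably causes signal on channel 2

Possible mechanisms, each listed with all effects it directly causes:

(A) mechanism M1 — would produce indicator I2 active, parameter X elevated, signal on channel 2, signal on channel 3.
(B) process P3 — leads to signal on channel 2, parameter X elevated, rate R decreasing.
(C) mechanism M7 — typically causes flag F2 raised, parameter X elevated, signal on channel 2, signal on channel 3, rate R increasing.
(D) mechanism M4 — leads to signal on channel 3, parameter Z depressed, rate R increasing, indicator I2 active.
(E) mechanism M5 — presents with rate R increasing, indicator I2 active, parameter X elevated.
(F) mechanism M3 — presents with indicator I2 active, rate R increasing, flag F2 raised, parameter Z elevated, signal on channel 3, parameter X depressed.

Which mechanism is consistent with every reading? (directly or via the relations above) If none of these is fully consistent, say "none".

Testing each hypothesis:
(A) mechanism M1 — fails on parameter X depressed, flag F2 raised, parameter Z depressed, rate R increasing (predicts parameter X elevated, not parameter X depressed)
(B) process P3 — fails on parameter X depressed, flag F2 raised, parameter Z depressed, indicator I2 active, rate R increasing, signal on channel 3 (predicts parameter X elevated, not parameter X depressed; predicts rate R decreasing, not rate R increasing)
(C) mechanism M7 — fails on parameter X depressed, parameter Z depressed, indicator I2 active (predicts parameter X elevated, not parameter X depressed)
(D) mechanism M4 — does not account for parameter X depressed, flag F2 raised, signal on channel 2
(E) mechanism M5 — fails on parameter X depressed, flag F2 raised, parameter Z depressed, signal on channel 2, signal on channel 3 (predicts parameter X elevated, not parameter X depressed)
(F) mechanism M3 — fails on parameter Z depressed, signal on channel 2 (predicts parameter Z elevated, not parameter Z depressed)
No candidate is consistent with all observations.

none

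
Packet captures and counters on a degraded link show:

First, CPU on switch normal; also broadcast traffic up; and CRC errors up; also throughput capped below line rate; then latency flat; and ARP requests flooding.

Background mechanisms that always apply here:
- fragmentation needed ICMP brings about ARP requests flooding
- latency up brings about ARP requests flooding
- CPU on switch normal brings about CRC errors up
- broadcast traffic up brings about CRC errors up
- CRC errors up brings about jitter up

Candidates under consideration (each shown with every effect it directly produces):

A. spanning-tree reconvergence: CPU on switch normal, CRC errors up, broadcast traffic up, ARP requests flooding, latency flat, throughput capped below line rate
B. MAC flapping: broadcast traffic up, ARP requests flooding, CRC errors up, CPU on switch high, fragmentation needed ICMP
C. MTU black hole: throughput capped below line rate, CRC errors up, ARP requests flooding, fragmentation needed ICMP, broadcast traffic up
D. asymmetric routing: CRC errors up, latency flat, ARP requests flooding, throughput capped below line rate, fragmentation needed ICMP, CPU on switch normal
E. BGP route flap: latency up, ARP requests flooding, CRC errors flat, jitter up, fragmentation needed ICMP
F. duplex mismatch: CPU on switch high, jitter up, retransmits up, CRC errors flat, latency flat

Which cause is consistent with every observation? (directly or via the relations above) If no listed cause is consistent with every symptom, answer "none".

A

Per-candidate check:
(A) spanning-tree reconvergence — accounts for every observation
(B) MAC flapping — CPU on switch normal ✗; broadcast traffic up ✓; CRC errors up ✓; throughput capped below line rate ✗; latency flat ✗; ARP requests flooding ✓
(C) MTU black hole — CPU on switch normal ✗; broadcast traffic up ✓; CRC errors up ✓; throughput capped below line rate ✓; latency flat ✗; ARP requests flooding ✓
(D) asymmetric routing — does not account for broadcast traffic up
(E) BGP route flap — CPU on switch normal ✗; broadcast traffic up ✗; CRC errors up ✗; throughput capped below line rate ✗; latency flat ✗; ARP requests flooding ✓
(F) duplex mismatch — CPU on switch normal ✗; broadcast traffic up ✗; CRC errors up ✗; throughput capped below line rate ✗; latency flat ✓; ARP requests flooding ✗
Only (A) is consistent with every observation.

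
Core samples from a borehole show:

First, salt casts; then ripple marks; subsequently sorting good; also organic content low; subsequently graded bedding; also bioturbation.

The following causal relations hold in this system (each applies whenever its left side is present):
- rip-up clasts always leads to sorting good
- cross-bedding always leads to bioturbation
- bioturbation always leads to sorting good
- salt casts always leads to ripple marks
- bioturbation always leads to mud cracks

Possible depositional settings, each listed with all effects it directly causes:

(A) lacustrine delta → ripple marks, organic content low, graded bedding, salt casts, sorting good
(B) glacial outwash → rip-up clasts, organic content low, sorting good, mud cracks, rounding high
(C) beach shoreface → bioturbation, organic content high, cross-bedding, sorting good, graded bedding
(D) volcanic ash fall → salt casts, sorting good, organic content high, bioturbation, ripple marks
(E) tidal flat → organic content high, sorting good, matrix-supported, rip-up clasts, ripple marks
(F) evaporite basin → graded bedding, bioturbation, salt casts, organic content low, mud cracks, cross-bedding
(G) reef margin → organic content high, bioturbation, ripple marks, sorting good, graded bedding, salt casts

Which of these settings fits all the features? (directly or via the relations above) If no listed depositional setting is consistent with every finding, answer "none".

F

Checking each candidate against the observations:
(A) lacustrine delta — does not account for bioturbation
(B) glacial outwash — salt casts NO; ripple marks NO; sorting good yes; organic content low yes; graded bedding NO; bioturbation NO
(C) beach shoreface — salt casts NO; ripple marks NO; sorting good yes; organic content low NO; graded bedding yes; bioturbation yes
(D) volcanic ash fall — fails on organic content low, graded bedding (predicts organic content high, not organic content low)
(E) tidal flat — salt casts NO; ripple marks yes; sorting good yes; organic content low NO; graded bedding NO; bioturbation NO
(F) evaporite basin — accounts for every observation (ripple marks by salt casts → ripple marks)
(G) reef margin — salt casts yes; ripple marks yes; sorting good yes; organic content low NO; graded bedding yes; bioturbation yes
(F) is the only candidate with no mismatches.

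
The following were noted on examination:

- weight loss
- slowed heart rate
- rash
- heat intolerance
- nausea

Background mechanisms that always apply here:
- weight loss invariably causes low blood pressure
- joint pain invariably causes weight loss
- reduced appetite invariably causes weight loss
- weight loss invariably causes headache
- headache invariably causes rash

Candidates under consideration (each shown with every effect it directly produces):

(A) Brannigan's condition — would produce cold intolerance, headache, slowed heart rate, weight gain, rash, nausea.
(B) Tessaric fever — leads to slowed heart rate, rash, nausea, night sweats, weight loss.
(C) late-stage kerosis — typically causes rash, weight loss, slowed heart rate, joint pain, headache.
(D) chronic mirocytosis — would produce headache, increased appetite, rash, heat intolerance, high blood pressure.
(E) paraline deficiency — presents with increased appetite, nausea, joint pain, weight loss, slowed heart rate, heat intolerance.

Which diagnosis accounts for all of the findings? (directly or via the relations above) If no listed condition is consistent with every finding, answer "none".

Testing each hypothesis:
(A) Brannigan's condition — weight loss ✗; slowed heart rate ✓; rash ✓; heat intolerance ✗; nausea ✓
(B) Tessaric fever — does not account for heat intolerance
(C) late-stage kerosis — weight loss ✓; slowed heart rate ✓; rash ✓; heat intolerance ✗; nausea ✗
(D) chronic mirocytosis — weight loss ✗; slowed heart rate ✗; rash ✓; heat intolerance ✓; nausea ✗
(E) paraline deficiency — accounts for every observation (rash via weight loss → headache → rash)
(E) alone accounts for all the evidence.

E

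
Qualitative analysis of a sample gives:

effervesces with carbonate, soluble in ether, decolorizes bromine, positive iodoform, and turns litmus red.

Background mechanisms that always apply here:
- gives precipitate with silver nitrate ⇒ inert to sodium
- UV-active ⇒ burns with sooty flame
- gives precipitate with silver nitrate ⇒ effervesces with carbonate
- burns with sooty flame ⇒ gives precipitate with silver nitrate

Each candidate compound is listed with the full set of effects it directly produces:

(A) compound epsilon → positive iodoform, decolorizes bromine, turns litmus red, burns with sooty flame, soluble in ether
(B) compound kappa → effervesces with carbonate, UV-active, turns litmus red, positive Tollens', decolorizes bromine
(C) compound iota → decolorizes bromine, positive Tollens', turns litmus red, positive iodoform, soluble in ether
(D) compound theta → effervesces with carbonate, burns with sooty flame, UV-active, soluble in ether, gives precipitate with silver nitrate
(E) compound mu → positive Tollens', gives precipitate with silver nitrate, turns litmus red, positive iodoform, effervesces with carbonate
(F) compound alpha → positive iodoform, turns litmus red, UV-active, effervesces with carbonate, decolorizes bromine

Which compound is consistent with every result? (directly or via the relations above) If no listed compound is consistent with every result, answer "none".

A

Per-candidate check:
(A) compound epsilon — effervesces with carbonate match (by burns with sooty flame → gives precipitate with silver nitrate → effervesces with carbonate); soluble in ether match; decolorizes bromine match; positive iodoform match; turns litmus red match
(B) compound kappa — effervesces with carbonate match; soluble in ether miss; decolorizes bromine match; positive iodoform miss; turns litmus red match
(C) compound iota — effervesces with carbonate miss; soluble in ether match; decolorizes bromine match; positive iodoform match; turns litmus red match
(D) compound theta — does not account for decolorizes bromine, positive iodoform, turns litmus red
(E) compound mu — does not account for soluble in ether, decolorizes bromine
(F) compound alpha — effervesces with carbonate match; soluble in ether miss; decolorizes bromine match; positive iodoform match; turns litmus red match
Only (A) is consistent with every observation.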